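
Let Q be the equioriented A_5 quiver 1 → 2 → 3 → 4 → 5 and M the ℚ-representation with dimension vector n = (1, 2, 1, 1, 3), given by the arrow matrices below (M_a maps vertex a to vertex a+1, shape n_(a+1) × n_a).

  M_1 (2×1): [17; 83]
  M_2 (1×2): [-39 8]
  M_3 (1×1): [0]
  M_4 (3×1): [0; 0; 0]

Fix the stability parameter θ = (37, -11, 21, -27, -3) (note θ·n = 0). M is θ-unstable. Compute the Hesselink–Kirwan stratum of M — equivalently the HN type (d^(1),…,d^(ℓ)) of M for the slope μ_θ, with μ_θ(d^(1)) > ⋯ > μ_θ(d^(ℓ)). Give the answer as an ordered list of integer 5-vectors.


Interval decomposition of M: I[1,3], I[2,2], I[4,4], I[5,5]^3.
HN type (ℓ=5): μ^(1)=21; μ^(2)=13; μ^(3)=-3; μ^(4)=-11; μ^(5)=-27

((0, 0, 1, 0, 0); (1, 1, 0, 0, 0); (0, 0, 0, 0, 3); (0, 1, 0, 0, 0); (0, 0, 0, 1, 0))


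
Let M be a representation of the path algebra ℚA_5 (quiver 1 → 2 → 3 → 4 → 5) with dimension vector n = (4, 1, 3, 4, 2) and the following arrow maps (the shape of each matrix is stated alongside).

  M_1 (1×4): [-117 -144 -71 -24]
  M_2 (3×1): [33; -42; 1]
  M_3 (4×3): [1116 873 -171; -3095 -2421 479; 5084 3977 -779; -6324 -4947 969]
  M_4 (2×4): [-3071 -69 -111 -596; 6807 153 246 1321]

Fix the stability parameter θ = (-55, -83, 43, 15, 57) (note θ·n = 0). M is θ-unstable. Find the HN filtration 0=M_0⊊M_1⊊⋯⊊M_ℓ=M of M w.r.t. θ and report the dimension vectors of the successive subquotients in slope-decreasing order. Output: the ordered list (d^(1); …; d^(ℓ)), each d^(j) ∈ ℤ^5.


Interval decomposition of M: I[1,1]^3, I[1,4], I[3,3], I[3,5], I[4,4], I[4,5].
HN type (ℓ=6): μ^(1)=57; μ^(2)=43; μ^(3)=29; μ^(4)=15; μ^(5)=-55; μ^(6)=-69

((0, 0, 0, 0, 2); (0, 0, 1, 0, 0); (0, 0, 2, 2, 0); (0, 0, 0, 2, 0); (3, 0, 0, 0, 0); (1, 1, 0, 0, 0))


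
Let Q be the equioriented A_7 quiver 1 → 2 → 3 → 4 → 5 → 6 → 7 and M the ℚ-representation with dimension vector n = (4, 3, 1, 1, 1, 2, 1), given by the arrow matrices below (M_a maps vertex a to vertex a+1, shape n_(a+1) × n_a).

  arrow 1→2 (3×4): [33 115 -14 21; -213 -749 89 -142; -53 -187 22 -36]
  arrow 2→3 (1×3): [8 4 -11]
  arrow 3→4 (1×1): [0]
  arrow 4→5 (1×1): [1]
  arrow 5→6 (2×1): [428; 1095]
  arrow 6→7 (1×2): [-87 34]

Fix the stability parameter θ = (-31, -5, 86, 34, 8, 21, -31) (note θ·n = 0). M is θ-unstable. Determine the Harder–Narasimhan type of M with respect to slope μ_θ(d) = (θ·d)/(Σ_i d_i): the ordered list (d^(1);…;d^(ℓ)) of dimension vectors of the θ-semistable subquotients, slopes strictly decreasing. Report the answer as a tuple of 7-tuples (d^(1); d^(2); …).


Barcode: M ≅ I[1,1], I[1,2]^2, I[1,3], I[4,7], I[6,6]. HN layers by μ_θ (5 steps, strictly decreasing):
  μ^(1)=86; μ^(2)=21; μ^(3)=8; μ^(4)=-5; μ^(5)=-31

((0, 0, 1, 0, 0, 0, 0); (0, 0, 0, 0, 0, 1, 0); (0, 0, 0, 1, 1, 1, 1); (0, 3, 0, 0, 0, 0, 0); (4, 0, 0, 0, 0, 0, 0))


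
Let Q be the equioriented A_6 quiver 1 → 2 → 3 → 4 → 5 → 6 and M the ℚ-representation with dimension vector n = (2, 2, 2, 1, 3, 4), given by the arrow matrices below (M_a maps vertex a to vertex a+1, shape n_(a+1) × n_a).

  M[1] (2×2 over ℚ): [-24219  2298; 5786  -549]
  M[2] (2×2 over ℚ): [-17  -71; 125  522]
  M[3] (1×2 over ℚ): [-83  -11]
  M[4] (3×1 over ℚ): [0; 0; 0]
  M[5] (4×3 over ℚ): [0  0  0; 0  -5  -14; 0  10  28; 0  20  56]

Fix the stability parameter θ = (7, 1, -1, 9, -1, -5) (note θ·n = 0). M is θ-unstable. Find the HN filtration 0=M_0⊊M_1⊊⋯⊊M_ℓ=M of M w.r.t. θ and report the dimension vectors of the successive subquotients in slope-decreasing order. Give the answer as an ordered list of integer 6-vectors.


Via rank(M_{q-1}∘⋯∘M_p): M ≅ I[1,3], I[1,4], I[5,5]^2, I[5,6], I[6,6]^3.
μ_θ-semistable layers: μ^(1)=9; μ^(2)=7/3; μ^(3)=-1; μ^(4)=-3; μ^(5)=-5

((0, 0, 0, 1, 0, 0); (2, 2, 2, 0, 0, 0); (0, 0, 0, 0, 2, 0); (0, 0, 0, 0, 1, 1); (0, 0, 0, 0, 0, 3))


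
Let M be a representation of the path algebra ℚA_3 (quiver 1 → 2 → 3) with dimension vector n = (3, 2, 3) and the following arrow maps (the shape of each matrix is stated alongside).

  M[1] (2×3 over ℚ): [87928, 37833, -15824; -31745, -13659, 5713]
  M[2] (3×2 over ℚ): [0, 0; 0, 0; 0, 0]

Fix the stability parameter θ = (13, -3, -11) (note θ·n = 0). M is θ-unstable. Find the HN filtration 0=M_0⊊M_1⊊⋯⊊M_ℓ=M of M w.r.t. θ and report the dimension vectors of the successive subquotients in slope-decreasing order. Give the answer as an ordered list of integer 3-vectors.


Interval decomposition of M: I[1,1], I[1,2]^2, I[3,3]^3.
HN type (ℓ=3): μ^(1)=13; μ^(2)=5; μ^(3)=-11

((1, 0, 0); (2, 2, 0); (0, 0, 3))


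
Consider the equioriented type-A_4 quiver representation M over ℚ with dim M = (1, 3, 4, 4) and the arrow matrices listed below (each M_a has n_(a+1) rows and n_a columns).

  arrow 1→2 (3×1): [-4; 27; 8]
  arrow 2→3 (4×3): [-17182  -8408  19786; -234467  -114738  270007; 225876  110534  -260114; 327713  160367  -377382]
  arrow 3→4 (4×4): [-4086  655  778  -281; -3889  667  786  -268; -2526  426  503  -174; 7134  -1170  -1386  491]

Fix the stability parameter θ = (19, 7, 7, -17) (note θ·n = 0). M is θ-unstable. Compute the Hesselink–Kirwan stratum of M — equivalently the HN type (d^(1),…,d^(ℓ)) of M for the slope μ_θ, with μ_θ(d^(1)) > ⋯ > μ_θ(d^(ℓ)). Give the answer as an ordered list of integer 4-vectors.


Interval decomposition of M: I[1,4], I[2,2], I[2,4], I[3,4]^2.
HN type (ℓ=4): μ^(1)=7; μ^(2)=4; μ^(3)=-1; μ^(4)=-5

((0, 1, 0, 0); (1, 1, 1, 1); (0, 1, 1, 1); (0, 0, 2, 2))


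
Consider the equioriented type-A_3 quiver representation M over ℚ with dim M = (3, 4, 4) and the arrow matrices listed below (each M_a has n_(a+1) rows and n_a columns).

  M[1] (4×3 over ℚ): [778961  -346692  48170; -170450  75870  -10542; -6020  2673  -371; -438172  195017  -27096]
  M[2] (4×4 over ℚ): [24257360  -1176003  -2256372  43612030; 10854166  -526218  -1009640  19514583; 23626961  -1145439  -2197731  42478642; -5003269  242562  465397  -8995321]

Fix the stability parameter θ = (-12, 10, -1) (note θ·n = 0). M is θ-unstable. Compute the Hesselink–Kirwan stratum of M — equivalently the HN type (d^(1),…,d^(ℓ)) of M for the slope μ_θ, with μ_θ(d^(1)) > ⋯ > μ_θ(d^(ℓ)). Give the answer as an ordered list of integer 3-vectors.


Interval decomposition of M: I[1,2], I[1,3]^2, I[2,3], I[3,3].
HN type (ℓ=4): μ^(1)=10; μ^(2)=9/2; μ^(3)=-1; μ^(4)=-12

((0, 1, 0); (0, 3, 3); (0, 0, 1); (3, 0, 0))


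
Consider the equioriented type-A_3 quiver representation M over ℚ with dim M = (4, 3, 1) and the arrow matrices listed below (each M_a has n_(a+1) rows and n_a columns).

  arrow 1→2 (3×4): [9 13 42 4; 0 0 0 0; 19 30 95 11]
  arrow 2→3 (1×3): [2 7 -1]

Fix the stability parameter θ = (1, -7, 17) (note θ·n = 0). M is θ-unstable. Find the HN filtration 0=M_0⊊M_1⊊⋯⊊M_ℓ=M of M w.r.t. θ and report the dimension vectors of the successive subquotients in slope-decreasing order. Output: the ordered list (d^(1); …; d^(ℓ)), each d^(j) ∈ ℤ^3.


Interval decomposition of M: I[1,1]^2, I[1,2], I[1,3], I[2,2].
HN type (ℓ=4): μ^(1)=17; μ^(2)=1; μ^(3)=-3; μ^(4)=-7

((0, 0, 1); (2, 0, 0); (2, 2, 0); (0, 1, 0))


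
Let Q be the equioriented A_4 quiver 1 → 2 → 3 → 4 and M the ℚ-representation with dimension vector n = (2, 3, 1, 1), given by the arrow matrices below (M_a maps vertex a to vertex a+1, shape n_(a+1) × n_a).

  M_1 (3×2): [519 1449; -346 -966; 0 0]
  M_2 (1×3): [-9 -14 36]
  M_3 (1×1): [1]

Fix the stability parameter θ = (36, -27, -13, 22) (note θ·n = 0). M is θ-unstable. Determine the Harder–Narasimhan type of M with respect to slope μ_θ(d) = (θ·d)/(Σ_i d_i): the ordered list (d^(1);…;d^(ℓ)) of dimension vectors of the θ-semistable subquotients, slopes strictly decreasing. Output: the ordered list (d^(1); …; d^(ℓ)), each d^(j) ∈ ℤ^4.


Via rank(M_{q-1}∘⋯∘M_p): M ≅ I[1,1], I[1,4], I[2,2]^2.
μ_θ-semistable layers: μ^(1)=36; μ^(2)=22; μ^(3)=-4/3; μ^(4)=-27

((1, 0, 0, 0); (0, 0, 0, 1); (1, 1, 1, 0); (0, 2, 0, 0))


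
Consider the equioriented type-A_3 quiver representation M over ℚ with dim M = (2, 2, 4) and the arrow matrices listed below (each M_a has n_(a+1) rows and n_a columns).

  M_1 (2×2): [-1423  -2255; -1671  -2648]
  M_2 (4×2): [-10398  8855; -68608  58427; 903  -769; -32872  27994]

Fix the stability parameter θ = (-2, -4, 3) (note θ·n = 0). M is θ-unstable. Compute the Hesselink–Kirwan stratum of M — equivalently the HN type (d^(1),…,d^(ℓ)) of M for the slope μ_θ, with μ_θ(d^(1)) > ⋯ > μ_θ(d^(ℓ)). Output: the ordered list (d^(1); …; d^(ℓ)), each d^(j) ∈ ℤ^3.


Barcode: M ≅ I[1,3]^2, I[3,3]^2. HN layers by μ_θ (2 steps, strictly decreasing):
  μ^(1)=3; μ^(2)=-3

((0, 0, 4); (2, 2, 0))


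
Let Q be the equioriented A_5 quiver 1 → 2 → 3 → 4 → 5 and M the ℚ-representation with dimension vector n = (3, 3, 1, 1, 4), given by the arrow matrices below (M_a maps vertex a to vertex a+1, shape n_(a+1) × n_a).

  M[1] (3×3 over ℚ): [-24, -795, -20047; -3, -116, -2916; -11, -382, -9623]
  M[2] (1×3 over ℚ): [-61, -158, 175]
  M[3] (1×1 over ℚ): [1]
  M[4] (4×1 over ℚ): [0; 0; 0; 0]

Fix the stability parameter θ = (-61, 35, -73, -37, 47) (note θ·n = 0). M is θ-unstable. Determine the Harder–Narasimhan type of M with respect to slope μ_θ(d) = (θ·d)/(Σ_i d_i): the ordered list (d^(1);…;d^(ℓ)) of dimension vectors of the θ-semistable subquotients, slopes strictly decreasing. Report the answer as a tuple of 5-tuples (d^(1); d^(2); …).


Interval decomposition of M: I[1,2]^2, I[1,4], I[5,5]^4.
HN type (ℓ=4): μ^(1)=47; μ^(2)=35; μ^(3)=-25; μ^(4)=-61

((0, 0, 0, 0, 4); (0, 2, 0, 0, 0); (0, 1, 1, 1, 0); (3, 0, 0, 0, 0))


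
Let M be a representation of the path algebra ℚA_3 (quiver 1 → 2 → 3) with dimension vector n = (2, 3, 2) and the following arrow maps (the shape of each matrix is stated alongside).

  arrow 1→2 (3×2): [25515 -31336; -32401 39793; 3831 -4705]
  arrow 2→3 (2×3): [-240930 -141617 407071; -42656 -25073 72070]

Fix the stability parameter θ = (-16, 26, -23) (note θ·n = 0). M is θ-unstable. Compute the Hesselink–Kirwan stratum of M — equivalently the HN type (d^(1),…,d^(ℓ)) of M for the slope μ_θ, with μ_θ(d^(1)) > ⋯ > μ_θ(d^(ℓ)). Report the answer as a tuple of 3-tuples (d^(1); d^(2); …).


Barcode: M ≅ I[1,3]^2, I[2,2]. HN layers by μ_θ (3 steps, strictly decreasing):
  μ^(1)=26; μ^(2)=3/2; μ^(3)=-16

((0, 1, 0); (0, 2, 2); (2, 0, 0))


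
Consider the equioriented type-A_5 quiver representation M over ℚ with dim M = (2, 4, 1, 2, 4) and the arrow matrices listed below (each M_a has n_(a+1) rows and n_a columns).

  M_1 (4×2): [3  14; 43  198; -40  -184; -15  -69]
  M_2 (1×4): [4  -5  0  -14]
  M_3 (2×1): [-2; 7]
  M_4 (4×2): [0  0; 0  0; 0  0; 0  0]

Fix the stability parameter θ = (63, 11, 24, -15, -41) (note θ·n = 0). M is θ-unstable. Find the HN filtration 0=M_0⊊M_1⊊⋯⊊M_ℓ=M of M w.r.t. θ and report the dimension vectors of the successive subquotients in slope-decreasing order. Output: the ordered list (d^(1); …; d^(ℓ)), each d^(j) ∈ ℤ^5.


Interval decomposition of M: I[1,2], I[1,4], I[2,2]^2, I[4,4], I[5,5]^4.
HN type (ℓ=5): μ^(1)=37; μ^(2)=83/4; μ^(3)=11; μ^(4)=-15; μ^(5)=-41

((1, 1, 0, 0, 0); (1, 1, 1, 1, 0); (0, 2, 0, 0, 0); (0, 0, 0, 1, 0); (0, 0, 0, 0, 4))


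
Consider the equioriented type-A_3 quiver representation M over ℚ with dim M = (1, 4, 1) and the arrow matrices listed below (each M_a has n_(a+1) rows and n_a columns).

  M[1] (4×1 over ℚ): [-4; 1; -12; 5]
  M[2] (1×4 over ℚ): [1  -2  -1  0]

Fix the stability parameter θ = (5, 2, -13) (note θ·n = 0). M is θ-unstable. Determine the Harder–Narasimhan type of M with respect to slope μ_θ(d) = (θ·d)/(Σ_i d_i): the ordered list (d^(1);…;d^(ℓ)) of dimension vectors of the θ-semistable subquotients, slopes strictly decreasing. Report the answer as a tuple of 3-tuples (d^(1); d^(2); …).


Barcode: M ≅ I[1,3], I[2,2]^3. HN layers by μ_θ (2 steps, strictly decreasing):
  μ^(1)=2; μ^(2)=-2

((0, 3, 0); (1, 1, 1))


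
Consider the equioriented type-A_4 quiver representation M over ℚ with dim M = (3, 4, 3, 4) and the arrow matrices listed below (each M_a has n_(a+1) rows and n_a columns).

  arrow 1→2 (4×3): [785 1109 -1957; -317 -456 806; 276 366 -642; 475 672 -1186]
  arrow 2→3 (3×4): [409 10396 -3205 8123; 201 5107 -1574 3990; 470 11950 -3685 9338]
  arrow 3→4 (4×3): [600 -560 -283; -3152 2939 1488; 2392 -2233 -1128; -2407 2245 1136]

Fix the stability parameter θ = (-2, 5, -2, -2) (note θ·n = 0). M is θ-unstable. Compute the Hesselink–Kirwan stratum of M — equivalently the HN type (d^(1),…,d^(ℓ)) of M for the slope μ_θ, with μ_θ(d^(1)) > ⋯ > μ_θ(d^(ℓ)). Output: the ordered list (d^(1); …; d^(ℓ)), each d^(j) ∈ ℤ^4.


Interval decomposition of M: I[1,1], I[1,4]^2, I[2,2], I[2,4], I[4,4].
HN type (ℓ=3): μ^(1)=5; μ^(2)=1/3; μ^(3)=-2

((0, 1, 0, 0); (0, 3, 3, 3); (3, 0, 0, 1))


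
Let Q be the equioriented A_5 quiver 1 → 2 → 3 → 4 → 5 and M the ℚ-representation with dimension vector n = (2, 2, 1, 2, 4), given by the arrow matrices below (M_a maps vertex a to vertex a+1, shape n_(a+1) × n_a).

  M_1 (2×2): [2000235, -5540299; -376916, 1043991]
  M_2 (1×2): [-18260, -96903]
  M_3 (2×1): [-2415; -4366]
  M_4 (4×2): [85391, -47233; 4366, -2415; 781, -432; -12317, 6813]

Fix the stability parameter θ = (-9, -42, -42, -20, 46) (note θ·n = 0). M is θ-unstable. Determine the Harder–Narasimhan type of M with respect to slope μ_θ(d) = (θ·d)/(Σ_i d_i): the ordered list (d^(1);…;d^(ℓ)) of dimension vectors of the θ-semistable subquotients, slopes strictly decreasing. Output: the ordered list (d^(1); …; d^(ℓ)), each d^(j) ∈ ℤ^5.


Interval decomposition of M: I[1,2], I[1,5], I[4,5], I[5,5]^2.
HN type (ℓ=4): μ^(1)=46; μ^(2)=-20; μ^(3)=-51/2; μ^(4)=-31

((0, 0, 0, 0, 4); (0, 0, 0, 2, 0); (1, 1, 0, 0, 0); (1, 1, 1, 0, 0))


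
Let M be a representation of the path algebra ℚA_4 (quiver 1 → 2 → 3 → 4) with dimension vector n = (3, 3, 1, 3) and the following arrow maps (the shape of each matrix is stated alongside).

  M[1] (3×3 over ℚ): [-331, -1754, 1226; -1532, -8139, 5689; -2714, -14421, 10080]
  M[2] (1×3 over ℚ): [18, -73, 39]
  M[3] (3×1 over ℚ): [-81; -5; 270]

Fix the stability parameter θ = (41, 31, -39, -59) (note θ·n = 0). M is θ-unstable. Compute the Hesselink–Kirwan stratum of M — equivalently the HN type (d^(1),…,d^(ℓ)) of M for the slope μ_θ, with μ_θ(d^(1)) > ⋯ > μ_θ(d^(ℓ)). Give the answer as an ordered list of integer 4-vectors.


Via rank(M_{q-1}∘⋯∘M_p): M ≅ I[1,2]^2, I[1,4], I[4,4]^2.
μ_θ-semistable layers: μ^(1)=36; μ^(2)=-13/2; μ^(3)=-59

((2, 2, 0, 0); (1, 1, 1, 1); (0, 0, 0, 2))


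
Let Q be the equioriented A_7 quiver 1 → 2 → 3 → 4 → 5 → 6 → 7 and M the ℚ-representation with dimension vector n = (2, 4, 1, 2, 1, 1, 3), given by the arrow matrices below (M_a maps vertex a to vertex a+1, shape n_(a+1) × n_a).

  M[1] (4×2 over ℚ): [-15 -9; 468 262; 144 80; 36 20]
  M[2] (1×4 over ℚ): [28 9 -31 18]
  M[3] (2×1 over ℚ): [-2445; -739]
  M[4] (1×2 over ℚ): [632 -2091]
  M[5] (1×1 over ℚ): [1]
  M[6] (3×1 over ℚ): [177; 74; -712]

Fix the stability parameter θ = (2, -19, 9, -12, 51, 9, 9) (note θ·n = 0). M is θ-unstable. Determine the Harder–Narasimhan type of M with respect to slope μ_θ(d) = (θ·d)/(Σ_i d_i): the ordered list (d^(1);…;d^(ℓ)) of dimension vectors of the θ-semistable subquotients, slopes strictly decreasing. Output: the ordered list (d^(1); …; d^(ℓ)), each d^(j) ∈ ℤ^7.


Interval decomposition of M: I[1,2], I[1,7], I[2,2]^2, I[4,4], I[7,7]^2.
HN type (ℓ=6): μ^(1)=23; μ^(2)=9; μ^(3)=-3/2; μ^(4)=-17/2; μ^(5)=-12; μ^(6)=-19

((0, 0, 0, 0, 1, 1, 1); (0, 0, 0, 0, 0, 0, 2); (0, 0, 1, 1, 0, 0, 0); (2, 2, 0, 0, 0, 0, 0); (0, 0, 0, 1, 0, 0, 0); (0, 2, 0, 0, 0, 0, 0))


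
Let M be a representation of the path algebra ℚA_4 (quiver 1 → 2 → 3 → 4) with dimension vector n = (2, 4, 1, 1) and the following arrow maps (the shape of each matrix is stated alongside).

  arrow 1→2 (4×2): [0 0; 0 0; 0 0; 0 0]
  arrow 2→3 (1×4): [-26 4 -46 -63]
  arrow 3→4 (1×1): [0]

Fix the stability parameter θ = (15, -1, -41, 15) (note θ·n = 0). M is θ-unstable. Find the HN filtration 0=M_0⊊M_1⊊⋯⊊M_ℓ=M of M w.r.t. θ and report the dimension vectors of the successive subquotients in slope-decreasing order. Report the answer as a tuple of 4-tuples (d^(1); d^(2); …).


Via rank(M_{q-1}∘⋯∘M_p): M ≅ I[1,1]^2, I[2,2]^3, I[2,3], I[4,4].
μ_θ-semistable layers: μ^(1)=15; μ^(2)=-1; μ^(3)=-21

((2, 0, 0, 1); (0, 3, 0, 0); (0, 1, 1, 0))


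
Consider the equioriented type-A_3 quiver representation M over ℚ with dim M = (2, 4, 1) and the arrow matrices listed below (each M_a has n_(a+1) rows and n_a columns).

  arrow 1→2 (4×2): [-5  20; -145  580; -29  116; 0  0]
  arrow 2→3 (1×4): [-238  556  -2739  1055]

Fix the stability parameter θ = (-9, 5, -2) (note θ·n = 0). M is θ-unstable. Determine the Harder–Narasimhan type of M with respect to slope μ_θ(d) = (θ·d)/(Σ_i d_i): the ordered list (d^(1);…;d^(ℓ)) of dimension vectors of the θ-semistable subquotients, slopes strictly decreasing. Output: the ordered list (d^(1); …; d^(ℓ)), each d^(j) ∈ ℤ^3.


Barcode: M ≅ I[1,1], I[1,3], I[2,2]^3. HN layers by μ_θ (3 steps, strictly decreasing):
  μ^(1)=5; μ^(2)=3/2; μ^(3)=-9

((0, 3, 0); (0, 1, 1); (2, 0, 0))


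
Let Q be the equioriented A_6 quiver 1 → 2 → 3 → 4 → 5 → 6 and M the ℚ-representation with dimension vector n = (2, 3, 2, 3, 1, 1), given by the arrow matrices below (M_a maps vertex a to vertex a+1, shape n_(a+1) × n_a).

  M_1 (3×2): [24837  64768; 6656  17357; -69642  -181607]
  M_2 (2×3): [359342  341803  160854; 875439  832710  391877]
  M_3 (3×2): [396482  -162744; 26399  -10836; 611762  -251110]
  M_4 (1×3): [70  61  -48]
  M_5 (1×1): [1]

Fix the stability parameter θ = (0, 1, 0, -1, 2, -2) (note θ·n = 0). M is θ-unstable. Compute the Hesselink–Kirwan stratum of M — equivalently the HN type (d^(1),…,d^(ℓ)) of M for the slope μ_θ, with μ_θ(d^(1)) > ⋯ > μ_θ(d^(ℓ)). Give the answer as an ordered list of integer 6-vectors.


Via rank(M_{q-1}∘⋯∘M_p): M ≅ I[1,4], I[1,6], I[2,2], I[4,4].
μ_θ-semistable layers: μ^(1)=1; μ^(2)=0; μ^(3)=-1

((0, 1, 0, 0, 0, 0); (2, 2, 2, 2, 1, 1); (0, 0, 0, 1, 0, 0))


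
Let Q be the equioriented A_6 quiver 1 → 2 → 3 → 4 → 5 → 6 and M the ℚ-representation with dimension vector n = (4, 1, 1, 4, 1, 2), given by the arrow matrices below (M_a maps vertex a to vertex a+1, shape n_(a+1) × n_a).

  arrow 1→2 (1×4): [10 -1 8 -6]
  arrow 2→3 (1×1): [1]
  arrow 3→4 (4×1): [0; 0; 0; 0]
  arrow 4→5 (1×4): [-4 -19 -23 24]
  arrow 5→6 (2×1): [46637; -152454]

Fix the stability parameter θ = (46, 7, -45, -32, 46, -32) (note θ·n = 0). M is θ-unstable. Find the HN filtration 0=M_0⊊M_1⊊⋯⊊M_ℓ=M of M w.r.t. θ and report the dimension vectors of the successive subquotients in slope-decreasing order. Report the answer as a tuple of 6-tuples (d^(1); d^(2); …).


Barcode: M ≅ I[1,1]^3, I[1,3], I[4,4]^3, I[4,6], I[6,6]. HN layers by μ_θ (4 steps, strictly decreasing):
  μ^(1)=46; μ^(2)=7; μ^(3)=8/3; μ^(4)=-32

((3, 0, 0, 0, 0, 0); (0, 0, 0, 0, 1, 1); (1, 1, 1, 0, 0, 0); (0, 0, 0, 4, 0, 1))


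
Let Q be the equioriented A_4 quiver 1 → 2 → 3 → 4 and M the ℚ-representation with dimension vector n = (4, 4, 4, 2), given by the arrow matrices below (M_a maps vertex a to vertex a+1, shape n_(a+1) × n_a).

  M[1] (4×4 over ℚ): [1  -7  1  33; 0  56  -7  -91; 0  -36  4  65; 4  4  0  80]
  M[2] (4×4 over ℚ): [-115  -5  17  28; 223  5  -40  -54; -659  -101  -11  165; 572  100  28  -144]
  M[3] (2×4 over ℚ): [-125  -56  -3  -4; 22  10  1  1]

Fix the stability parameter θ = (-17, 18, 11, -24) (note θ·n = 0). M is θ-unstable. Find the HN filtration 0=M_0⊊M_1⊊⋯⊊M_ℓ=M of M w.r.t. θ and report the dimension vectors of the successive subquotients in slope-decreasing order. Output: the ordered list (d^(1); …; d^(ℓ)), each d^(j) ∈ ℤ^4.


Interval decomposition of M: I[1,1], I[1,2], I[1,3], I[1,4], I[2,4], I[3,3].
HN type (ℓ=5): μ^(1)=18; μ^(2)=29/2; μ^(3)=11; μ^(4)=5/3; μ^(5)=-17

((0, 1, 0, 0); (0, 1, 1, 0); (0, 0, 1, 0); (0, 2, 2, 2); (4, 0, 0, 0))


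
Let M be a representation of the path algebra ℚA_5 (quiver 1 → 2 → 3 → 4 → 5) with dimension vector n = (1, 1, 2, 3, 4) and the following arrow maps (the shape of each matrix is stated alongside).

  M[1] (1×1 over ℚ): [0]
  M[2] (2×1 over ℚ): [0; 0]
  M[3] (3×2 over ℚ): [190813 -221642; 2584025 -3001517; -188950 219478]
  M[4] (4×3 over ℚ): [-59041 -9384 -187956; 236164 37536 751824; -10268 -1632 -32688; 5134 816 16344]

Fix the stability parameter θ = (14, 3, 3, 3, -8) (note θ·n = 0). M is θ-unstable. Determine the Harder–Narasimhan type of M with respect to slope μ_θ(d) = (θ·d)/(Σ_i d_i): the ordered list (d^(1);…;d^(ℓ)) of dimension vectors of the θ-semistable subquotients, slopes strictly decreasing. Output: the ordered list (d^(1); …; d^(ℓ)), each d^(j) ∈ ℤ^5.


Interval decomposition of M: I[1,1], I[2,2], I[3,4], I[3,5], I[4,4], I[5,5]^3.
HN type (ℓ=4): μ^(1)=14; μ^(2)=3; μ^(3)=-2/3; μ^(4)=-8

((1, 0, 0, 0, 0); (0, 1, 1, 2, 0); (0, 0, 1, 1, 1); (0, 0, 0, 0, 3))


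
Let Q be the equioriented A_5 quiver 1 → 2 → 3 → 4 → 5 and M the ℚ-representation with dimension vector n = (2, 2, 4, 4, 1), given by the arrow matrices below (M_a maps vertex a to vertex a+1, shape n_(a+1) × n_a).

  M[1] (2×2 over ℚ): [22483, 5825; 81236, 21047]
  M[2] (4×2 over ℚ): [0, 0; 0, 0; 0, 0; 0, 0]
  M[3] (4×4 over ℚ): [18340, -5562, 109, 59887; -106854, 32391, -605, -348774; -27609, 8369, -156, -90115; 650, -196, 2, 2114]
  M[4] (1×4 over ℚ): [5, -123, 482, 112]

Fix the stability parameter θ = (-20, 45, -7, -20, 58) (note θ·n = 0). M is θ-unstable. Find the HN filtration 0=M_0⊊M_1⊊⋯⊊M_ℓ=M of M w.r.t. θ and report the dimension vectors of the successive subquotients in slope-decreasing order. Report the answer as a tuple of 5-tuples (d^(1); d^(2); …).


Via rank(M_{q-1}∘⋯∘M_p): M ≅ I[1,2]^2, I[3,4]^3, I[3,5].
μ_θ-semistable layers: μ^(1)=58; μ^(2)=45; μ^(3)=-27/2; μ^(4)=-20

((0, 0, 0, 0, 1); (0, 2, 0, 0, 0); (0, 0, 4, 4, 0); (2, 0, 0, 0, 0))


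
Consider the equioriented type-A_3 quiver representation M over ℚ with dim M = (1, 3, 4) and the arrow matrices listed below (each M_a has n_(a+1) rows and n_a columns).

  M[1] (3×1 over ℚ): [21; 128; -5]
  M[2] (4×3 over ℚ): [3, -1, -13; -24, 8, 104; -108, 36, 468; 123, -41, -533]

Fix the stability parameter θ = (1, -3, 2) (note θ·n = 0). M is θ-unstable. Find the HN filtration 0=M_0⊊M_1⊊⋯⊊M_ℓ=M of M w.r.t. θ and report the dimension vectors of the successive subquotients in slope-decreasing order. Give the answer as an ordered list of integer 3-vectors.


Interval decomposition of M: I[1,2], I[2,2], I[2,3], I[3,3]^3.
HN type (ℓ=3): μ^(1)=2; μ^(2)=-1; μ^(3)=-3

((0, 0, 4); (1, 1, 0); (0, 2, 0))


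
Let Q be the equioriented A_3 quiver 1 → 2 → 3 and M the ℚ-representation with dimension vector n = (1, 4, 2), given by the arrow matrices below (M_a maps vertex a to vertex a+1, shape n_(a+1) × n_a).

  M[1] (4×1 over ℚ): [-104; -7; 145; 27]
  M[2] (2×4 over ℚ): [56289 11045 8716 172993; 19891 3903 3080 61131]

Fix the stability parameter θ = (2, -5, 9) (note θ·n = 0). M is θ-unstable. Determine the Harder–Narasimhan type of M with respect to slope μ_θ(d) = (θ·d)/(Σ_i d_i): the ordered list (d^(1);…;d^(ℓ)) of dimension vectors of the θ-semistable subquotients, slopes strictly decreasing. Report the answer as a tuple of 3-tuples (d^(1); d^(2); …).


Barcode: M ≅ I[1,3], I[2,2]^2, I[2,3]. HN layers by μ_θ (3 steps, strictly decreasing):
  μ^(1)=9; μ^(2)=-3/2; μ^(3)=-5

((0, 0, 2); (1, 1, 0); (0, 3, 0))


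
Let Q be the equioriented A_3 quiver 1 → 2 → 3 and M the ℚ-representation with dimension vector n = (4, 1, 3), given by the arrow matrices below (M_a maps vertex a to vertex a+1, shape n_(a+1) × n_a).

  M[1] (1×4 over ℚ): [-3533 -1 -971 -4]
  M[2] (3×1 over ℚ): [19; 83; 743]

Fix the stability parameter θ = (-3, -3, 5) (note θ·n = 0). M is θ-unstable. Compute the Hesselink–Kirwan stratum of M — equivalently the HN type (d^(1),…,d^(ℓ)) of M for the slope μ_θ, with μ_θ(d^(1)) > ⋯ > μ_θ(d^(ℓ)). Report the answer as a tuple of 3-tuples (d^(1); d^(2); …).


Barcode: M ≅ I[1,1]^3, I[1,3], I[3,3]^2. HN layers by μ_θ (2 steps, strictly decreasing):
  μ^(1)=5; μ^(2)=-3

((0, 0, 3); (4, 1, 0))


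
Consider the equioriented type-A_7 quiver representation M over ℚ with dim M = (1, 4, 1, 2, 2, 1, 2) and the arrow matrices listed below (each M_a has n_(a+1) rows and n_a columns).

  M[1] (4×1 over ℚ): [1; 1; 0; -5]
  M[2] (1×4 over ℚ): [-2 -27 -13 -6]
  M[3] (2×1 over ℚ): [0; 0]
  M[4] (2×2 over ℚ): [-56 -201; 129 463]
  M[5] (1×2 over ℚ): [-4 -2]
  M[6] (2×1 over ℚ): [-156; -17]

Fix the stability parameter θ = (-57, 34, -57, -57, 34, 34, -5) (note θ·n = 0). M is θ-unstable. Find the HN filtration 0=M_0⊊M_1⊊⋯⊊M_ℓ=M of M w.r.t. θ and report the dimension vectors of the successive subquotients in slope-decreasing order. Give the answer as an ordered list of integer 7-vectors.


Barcode: M ≅ I[1,3], I[2,2]^3, I[4,5], I[4,7], I[7,7]. HN layers by μ_θ (5 steps, strictly decreasing):
  μ^(1)=34; μ^(2)=21; μ^(3)=-5; μ^(4)=-23/2; μ^(5)=-57

((0, 3, 0, 0, 1, 0, 0); (0, 0, 0, 0, 1, 1, 1); (0, 0, 0, 0, 0, 0, 1); (0, 1, 1, 0, 0, 0, 0); (1, 0, 0, 2, 0, 0, 0))


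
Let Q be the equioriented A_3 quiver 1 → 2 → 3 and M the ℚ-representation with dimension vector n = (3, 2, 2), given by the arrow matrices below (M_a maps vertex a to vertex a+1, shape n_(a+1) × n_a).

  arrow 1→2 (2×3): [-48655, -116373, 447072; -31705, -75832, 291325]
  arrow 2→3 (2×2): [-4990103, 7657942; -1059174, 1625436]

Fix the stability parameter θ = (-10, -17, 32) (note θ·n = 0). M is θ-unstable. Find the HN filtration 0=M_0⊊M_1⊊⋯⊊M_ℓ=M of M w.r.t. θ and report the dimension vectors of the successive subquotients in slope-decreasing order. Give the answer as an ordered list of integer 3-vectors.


Barcode: M ≅ I[1,1], I[1,2], I[1,3], I[3,3]. HN layers by μ_θ (3 steps, strictly decreasing):
  μ^(1)=32; μ^(2)=-10; μ^(3)=-27/2

((0, 0, 2); (1, 0, 0); (2, 2, 0))


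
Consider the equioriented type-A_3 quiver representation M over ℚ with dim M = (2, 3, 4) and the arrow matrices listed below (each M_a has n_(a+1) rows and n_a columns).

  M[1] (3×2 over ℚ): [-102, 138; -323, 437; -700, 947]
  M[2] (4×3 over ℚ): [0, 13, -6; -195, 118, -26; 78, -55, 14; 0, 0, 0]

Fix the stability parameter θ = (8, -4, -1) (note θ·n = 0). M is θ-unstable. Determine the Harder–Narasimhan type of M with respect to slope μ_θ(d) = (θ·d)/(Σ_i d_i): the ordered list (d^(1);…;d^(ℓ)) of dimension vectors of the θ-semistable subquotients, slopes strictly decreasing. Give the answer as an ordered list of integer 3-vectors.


Via rank(M_{q-1}∘⋯∘M_p): M ≅ I[1,3]^2, I[2,2], I[3,3]^2.
μ_θ-semistable layers: μ^(1)=1; μ^(2)=-1; μ^(3)=-4

((2, 2, 2); (0, 0, 2); (0, 1, 0))


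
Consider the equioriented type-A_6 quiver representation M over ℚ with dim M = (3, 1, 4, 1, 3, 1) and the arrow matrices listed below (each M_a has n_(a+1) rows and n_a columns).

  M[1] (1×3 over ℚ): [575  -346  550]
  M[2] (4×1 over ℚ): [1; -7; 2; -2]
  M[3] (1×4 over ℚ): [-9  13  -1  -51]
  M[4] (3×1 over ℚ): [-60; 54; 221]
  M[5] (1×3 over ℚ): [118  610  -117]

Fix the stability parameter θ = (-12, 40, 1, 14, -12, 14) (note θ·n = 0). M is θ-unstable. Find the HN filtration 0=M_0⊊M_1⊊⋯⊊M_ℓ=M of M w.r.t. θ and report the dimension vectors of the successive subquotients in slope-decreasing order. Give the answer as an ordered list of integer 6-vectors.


Via rank(M_{q-1}∘⋯∘M_p): M ≅ I[1,1]^2, I[1,3], I[3,3]^2, I[3,6], I[5,5]^2.
μ_θ-semistable layers: μ^(1)=41/2; μ^(2)=14; μ^(3)=1; μ^(4)=-12

((0, 1, 1, 0, 0, 0); (0, 0, 0, 0, 0, 1); (0, 0, 3, 1, 1, 0); (3, 0, 0, 0, 2, 0))


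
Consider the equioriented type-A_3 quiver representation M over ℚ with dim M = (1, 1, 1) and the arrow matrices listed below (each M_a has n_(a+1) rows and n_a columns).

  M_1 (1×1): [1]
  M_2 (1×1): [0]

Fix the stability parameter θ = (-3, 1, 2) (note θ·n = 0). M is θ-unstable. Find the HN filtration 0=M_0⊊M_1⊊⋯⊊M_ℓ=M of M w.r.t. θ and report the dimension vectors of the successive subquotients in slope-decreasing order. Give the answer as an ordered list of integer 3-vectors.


Via rank(M_{q-1}∘⋯∘M_p): M ≅ I[1,2], I[3,3].
μ_θ-semistable layers: μ^(1)=2; μ^(2)=1; μ^(3)=-3

((0, 0, 1); (0, 1, 0); (1, 0, 0))


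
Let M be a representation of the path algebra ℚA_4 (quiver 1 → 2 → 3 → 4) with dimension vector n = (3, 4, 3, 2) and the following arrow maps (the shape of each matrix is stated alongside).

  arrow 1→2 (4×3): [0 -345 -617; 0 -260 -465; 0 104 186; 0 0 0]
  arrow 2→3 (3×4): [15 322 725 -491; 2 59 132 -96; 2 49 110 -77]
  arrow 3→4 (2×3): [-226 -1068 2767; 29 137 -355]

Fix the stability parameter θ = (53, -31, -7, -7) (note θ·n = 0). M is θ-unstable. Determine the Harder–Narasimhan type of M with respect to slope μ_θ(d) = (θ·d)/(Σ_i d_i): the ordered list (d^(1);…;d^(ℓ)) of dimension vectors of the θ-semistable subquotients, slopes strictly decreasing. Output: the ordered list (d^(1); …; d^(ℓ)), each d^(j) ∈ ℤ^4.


Interval decomposition of M: I[1,1], I[1,4]^2, I[2,2], I[2,3].
HN type (ℓ=4): μ^(1)=53; μ^(2)=2; μ^(3)=-7; μ^(4)=-31

((1, 0, 0, 0); (2, 2, 2, 2); (0, 0, 1, 0); (0, 2, 0, 0))


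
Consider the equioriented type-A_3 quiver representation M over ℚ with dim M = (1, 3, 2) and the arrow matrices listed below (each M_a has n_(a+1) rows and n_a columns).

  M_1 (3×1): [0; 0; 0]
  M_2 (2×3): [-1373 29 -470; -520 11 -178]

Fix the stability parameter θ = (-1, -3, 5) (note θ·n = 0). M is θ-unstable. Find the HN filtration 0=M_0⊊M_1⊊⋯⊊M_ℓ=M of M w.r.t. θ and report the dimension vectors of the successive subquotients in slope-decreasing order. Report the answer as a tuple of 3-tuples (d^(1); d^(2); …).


Barcode: M ≅ I[1,1], I[2,2], I[2,3]^2. HN layers by μ_θ (3 steps, strictly decreasing):
  μ^(1)=5; μ^(2)=-1; μ^(3)=-3

((0, 0, 2); (1, 0, 0); (0, 3, 0))


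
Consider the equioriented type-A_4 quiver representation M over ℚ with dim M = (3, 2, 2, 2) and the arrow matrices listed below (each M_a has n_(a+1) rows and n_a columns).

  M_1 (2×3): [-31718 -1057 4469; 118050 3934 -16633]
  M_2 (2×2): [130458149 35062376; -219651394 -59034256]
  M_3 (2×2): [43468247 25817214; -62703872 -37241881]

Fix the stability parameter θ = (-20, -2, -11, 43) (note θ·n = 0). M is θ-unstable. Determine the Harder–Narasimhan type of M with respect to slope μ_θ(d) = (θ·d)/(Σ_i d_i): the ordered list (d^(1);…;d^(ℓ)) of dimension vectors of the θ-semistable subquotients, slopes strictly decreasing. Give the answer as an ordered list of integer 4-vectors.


Via rank(M_{q-1}∘⋯∘M_p): M ≅ I[1,1], I[1,2], I[1,4], I[3,4].
μ_θ-semistable layers: μ^(1)=43; μ^(2)=-2; μ^(3)=-13/2; μ^(4)=-11; μ^(5)=-20

((0, 0, 0, 2); (0, 1, 0, 0); (0, 1, 1, 0); (0, 0, 1, 0); (3, 0, 0, 0))


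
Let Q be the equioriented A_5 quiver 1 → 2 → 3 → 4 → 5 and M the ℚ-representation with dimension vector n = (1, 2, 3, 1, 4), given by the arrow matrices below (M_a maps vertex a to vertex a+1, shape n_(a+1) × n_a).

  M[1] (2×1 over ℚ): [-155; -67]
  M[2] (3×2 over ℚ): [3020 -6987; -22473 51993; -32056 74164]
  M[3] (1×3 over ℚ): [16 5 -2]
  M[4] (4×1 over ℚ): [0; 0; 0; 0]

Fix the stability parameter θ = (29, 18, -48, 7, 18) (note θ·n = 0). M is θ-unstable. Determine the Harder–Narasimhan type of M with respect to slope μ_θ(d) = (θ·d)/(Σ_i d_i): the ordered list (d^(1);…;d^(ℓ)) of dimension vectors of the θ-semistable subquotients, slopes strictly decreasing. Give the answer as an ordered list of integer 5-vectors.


Interval decomposition of M: I[1,3], I[2,4], I[3,3], I[5,5]^4.
HN type (ℓ=5): μ^(1)=18; μ^(2)=7; μ^(3)=-1/3; μ^(4)=-15; μ^(5)=-48

((0, 0, 0, 0, 4); (0, 0, 0, 1, 0); (1, 1, 1, 0, 0); (0, 1, 1, 0, 0); (0, 0, 1, 0, 0))


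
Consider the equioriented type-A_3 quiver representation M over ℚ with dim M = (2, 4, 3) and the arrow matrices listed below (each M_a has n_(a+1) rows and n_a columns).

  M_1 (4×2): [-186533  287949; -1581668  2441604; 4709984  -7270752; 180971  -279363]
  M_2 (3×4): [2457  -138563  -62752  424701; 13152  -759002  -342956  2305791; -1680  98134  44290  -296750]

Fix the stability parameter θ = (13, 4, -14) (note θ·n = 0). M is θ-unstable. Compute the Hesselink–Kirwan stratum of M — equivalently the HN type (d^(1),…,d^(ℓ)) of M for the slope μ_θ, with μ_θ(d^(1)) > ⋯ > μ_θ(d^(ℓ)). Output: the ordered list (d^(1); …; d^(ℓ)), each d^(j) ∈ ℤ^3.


Via rank(M_{q-1}∘⋯∘M_p): M ≅ I[1,1], I[1,3], I[2,2], I[2,3]^2.
μ_θ-semistable layers: μ^(1)=13; μ^(2)=4; μ^(3)=1; μ^(4)=-5

((1, 0, 0); (0, 1, 0); (1, 1, 1); (0, 2, 2))


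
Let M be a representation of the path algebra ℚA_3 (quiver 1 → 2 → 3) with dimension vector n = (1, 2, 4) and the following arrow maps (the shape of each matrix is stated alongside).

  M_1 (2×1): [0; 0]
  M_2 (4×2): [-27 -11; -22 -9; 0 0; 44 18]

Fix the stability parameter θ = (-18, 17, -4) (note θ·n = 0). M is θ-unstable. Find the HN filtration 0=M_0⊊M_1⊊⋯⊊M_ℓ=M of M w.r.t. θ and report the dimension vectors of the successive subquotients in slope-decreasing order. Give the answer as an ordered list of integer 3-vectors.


Via rank(M_{q-1}∘⋯∘M_p): M ≅ I[1,1], I[2,3]^2, I[3,3]^2.
μ_θ-semistable layers: μ^(1)=13/2; μ^(2)=-4; μ^(3)=-18

((0, 2, 2); (0, 0, 2); (1, 0, 0))


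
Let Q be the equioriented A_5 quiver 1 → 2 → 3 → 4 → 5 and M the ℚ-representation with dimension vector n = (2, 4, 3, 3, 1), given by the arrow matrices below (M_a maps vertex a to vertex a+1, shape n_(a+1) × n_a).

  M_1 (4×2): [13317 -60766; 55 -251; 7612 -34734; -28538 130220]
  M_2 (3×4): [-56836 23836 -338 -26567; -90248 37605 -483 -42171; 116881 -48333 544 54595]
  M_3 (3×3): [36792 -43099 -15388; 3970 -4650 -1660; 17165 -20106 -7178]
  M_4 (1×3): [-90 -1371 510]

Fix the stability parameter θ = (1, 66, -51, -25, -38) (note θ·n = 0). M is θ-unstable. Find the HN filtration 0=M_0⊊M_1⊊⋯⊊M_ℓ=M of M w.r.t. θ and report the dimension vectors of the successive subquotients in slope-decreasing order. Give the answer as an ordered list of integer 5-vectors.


Interval decomposition of M: I[1,3], I[1,4], I[2,2], I[2,4], I[4,5].
HN type (ℓ=6): μ^(1)=66; μ^(2)=15/2; μ^(3)=1; μ^(4)=-9/4; μ^(5)=-10/3; μ^(6)=-63/2

((0, 1, 0, 0, 0); (0, 1, 1, 0, 0); (1, 0, 0, 0, 0); (1, 1, 1, 1, 0); (0, 1, 1, 1, 0); (0, 0, 0, 1, 1))


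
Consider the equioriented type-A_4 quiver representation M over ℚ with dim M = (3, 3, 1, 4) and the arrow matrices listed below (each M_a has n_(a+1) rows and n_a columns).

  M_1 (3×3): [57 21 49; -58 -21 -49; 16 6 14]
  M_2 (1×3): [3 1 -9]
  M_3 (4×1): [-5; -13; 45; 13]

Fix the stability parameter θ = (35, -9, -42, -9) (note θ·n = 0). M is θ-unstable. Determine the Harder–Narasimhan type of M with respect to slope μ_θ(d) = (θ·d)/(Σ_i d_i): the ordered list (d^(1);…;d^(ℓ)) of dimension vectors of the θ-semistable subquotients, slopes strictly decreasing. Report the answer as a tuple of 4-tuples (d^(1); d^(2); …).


Interval decomposition of M: I[1,1], I[1,2], I[1,4], I[2,2], I[4,4]^3.
HN type (ℓ=4): μ^(1)=35; μ^(2)=13; μ^(3)=-25/4; μ^(4)=-9

((1, 0, 0, 0); (1, 1, 0, 0); (1, 1, 1, 1); (0, 1, 0, 3))


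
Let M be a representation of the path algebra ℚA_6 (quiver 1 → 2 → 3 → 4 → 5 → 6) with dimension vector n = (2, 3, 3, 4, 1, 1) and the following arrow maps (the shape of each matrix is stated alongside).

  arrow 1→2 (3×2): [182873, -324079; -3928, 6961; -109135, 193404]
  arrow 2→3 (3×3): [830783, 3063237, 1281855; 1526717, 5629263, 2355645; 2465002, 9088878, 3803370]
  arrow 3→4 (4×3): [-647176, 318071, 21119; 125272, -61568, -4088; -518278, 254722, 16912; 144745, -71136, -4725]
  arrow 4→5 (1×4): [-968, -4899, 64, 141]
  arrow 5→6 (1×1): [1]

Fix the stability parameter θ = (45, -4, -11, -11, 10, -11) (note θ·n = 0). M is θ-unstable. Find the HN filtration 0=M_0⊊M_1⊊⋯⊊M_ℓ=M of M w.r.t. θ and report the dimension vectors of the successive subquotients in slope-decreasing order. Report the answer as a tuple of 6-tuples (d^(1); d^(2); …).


Via rank(M_{q-1}∘⋯∘M_p): M ≅ I[1,2], I[1,6], I[2,2], I[3,3], I[3,4], I[4,4]^2.
μ_θ-semistable layers: μ^(1)=41/2; μ^(2)=3; μ^(3)=-4; μ^(4)=-11

((1, 1, 0, 0, 0, 0); (1, 1, 1, 1, 1, 1); (0, 1, 0, 0, 0, 0); (0, 0, 2, 3, 0, 0))


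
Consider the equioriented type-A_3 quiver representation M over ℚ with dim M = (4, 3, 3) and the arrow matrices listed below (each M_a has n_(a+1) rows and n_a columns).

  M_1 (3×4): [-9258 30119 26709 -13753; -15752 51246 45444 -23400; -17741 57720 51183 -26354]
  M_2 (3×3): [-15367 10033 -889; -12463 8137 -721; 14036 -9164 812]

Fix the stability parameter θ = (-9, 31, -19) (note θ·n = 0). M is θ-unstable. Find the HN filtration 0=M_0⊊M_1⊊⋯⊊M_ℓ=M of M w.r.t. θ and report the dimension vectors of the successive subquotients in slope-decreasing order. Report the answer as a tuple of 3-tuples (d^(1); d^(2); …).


Barcode: M ≅ I[1,1], I[1,2]^2, I[1,3], I[3,3]^2. HN layers by μ_θ (4 steps, strictly decreasing):
  μ^(1)=31; μ^(2)=6; μ^(3)=-9; μ^(4)=-19

((0, 2, 0); (0, 1, 1); (4, 0, 0); (0, 0, 2))


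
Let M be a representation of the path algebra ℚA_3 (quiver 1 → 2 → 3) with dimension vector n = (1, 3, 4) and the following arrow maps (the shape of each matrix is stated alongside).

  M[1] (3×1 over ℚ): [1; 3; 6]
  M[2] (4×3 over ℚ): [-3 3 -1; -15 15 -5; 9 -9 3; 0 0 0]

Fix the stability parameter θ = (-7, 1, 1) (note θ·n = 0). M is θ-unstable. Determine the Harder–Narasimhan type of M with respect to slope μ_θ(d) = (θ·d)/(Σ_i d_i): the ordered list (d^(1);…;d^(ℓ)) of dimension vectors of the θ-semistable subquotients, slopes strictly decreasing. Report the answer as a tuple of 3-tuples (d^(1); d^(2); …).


Interval decomposition of M: I[1,2], I[2,2], I[2,3], I[3,3]^3.
HN type (ℓ=2): μ^(1)=1; μ^(2)=-7

((0, 3, 4); (1, 0, 0))


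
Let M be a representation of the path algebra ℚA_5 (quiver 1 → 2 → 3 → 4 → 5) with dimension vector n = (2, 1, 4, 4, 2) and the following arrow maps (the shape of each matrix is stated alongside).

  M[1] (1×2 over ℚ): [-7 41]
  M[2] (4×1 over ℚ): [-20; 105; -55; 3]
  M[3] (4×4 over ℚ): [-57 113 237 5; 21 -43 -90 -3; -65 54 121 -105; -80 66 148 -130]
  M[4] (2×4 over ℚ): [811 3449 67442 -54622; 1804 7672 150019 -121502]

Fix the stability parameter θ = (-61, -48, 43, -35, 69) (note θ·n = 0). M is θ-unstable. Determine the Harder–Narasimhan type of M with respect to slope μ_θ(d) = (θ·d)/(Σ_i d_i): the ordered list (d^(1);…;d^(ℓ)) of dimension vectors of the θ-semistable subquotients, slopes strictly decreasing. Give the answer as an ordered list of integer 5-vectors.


Interval decomposition of M: I[1,1], I[1,5], I[3,4]^2, I[3,5].
HN type (ℓ=4): μ^(1)=69; μ^(2)=4; μ^(3)=-48; μ^(4)=-61

((0, 0, 0, 0, 2); (0, 0, 4, 4, 0); (0, 1, 0, 0, 0); (2, 0, 0, 0, 0))
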